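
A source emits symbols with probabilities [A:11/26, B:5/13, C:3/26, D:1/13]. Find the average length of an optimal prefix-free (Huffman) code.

Huffman tree construction:
Combine smallest probabilities repeatedly
Resulting codes:
  A: 0 (length 1)
  B: 11 (length 2)
  C: 101 (length 3)
  D: 100 (length 3)
Average length = Σ p(s) × length(s) = 1.7692 bits


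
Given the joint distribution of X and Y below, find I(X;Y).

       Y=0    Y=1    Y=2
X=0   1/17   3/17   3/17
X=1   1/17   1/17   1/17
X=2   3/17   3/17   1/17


H(X) = 1.4958, H(Y) = 1.5657, H(X,Y) = 2.9687
I(X;Y) = H(X) + H(Y) - H(X,Y) = 0.0928 bits


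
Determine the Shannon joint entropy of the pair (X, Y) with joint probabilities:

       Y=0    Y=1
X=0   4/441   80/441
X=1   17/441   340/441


H(X,Y) = -Σ p(x,y) log₂ p(x,y)
  p(0,0)=4/441: -0.0091 × log₂(0.0091) = 0.0615
  p(0,1)=80/441: -0.1814 × log₂(0.1814) = 0.4467
  p(1,0)=17/441: -0.0385 × log₂(0.0385) = 0.1811
  p(1,1)=340/441: -0.7710 × log₂(0.7710) = 0.2893
H(X,Y) = 0.9787 bits


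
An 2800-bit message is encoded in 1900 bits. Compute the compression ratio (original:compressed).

Compression ratio = Original / Compressed
= 2800 / 1900 = 1.47:1


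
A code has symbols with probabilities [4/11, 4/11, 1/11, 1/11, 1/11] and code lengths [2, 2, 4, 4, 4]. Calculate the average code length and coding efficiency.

Average length L = Σ p_i × l_i = 2.5455 bits
Entropy H = 2.0049 bits
Efficiency η = H/L × 100% = 78.76%


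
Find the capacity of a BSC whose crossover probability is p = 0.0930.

For BSC with error probability p:
C = 1 - H(p) where H(p) is binary entropy
H(0.0930) = -0.0930 × log₂(0.0930) - 0.9070 × log₂(0.9070)
H(p) = 0.4464
C = 1 - 0.4464 = 0.5536 bits/use


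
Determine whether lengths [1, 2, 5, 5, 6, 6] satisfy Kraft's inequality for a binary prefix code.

Kraft inequality: Σ 2^(-l_i) ≤ 1 for prefix-free code
Calculating: 2^(-1) + 2^(-2) + 2^(-5) + 2^(-5) + 2^(-6) + 2^(-6)
= 0.5 + 0.25 + 0.03125 + 0.03125 + 0.015625 + 0.015625
= 0.8438
Since 0.8438 ≤ 1, prefix-free code exists


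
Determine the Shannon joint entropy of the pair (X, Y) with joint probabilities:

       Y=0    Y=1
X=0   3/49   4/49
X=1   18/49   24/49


H(X,Y) = -Σ p(x,y) log₂ p(x,y)
  p(0,0)=3/49: -0.0612 × log₂(0.0612) = 0.2467
  p(0,1)=4/49: -0.0816 × log₂(0.0816) = 0.2951
  p(1,0)=18/49: -0.3673 × log₂(0.3673) = 0.5307
  p(1,1)=24/49: -0.4898 × log₂(0.4898) = 0.5044
H(X,Y) = 1.5769 bits


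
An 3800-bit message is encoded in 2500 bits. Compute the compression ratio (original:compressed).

Compression ratio = Original / Compressed
= 3800 / 2500 = 1.52:1


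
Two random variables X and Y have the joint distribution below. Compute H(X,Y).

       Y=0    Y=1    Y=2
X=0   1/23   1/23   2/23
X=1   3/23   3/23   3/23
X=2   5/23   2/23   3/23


H(X,Y) = -Σ p(x,y) log₂ p(x,y)
  p(0,0)=1/23: -0.0435 × log₂(0.0435) = 0.1967
  p(0,1)=1/23: -0.0435 × log₂(0.0435) = 0.1967
  p(0,2)=2/23: -0.0870 × log₂(0.0870) = 0.3064
  p(1,0)=3/23: -0.1304 × log₂(0.1304) = 0.3833
  p(1,1)=3/23: -0.1304 × log₂(0.1304) = 0.3833
  p(1,2)=3/23: -0.1304 × log₂(0.1304) = 0.3833
  p(2,0)=5/23: -0.2174 × log₂(0.2174) = 0.4786
  p(2,1)=2/23: -0.0870 × log₂(0.0870) = 0.3064
  p(2,2)=3/23: -0.1304 × log₂(0.1304) = 0.3833
H(X,Y) = 3.0179 bits


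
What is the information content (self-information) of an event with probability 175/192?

Information content I(x) = -log₂(p(x))
I = -log₂(175/192) = -log₂(0.9115)
I = 0.1338 bits


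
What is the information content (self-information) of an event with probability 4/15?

Information content I(x) = -log₂(p(x))
I = -log₂(4/15) = -log₂(0.2667)
I = 1.9069 bits


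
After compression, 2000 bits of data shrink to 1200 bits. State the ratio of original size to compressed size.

Compression ratio = Original / Compressed
= 2000 / 1200 = 1.67:1


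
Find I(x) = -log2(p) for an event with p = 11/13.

Information content I(x) = -log₂(p(x))
I = -log₂(11/13) = -log₂(0.8462)
I = 0.2410 bits


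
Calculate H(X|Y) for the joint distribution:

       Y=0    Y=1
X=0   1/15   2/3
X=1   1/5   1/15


H(X|Y) = Σ_y p(y) H(X|Y=y)
  p(Y=0) = 4/15, H(X|Y=0) = 0.8113
  p(Y=1) = 11/15, H(X|Y=1) = 0.4395
H(X|Y) = 0.2667×0.8113 + 0.7333×0.4395 = 0.5386 bits


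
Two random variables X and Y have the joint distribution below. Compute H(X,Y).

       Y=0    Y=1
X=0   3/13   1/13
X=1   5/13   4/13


H(X,Y) = -Σ p(x,y) log₂ p(x,y)
  p(0,0)=3/13: -0.2308 × log₂(0.2308) = 0.4882
  p(0,1)=1/13: -0.0769 × log₂(0.0769) = 0.2846
  p(1,0)=5/13: -0.3846 × log₂(0.3846) = 0.5302
  p(1,1)=4/13: -0.3077 × log₂(0.3077) = 0.5232
H(X,Y) = 1.8262 bits


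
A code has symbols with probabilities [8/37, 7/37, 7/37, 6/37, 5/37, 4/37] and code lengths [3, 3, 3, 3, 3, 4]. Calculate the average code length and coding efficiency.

Average length L = Σ p_i × l_i = 3.1081 bits
Entropy H = 2.5494 bits
Efficiency η = H/L × 100% = 82.02%


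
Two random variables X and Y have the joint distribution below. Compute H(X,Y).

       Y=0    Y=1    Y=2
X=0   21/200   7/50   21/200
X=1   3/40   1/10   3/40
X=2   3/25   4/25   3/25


H(X,Y) = -Σ p(x,y) log₂ p(x,y)
  p(0,0)=21/200: -0.1050 × log₂(0.1050) = 0.3414
  p(0,1)=7/50: -0.1400 × log₂(0.1400) = 0.3971
  p(0,2)=21/200: -0.1050 × log₂(0.1050) = 0.3414
  p(1,0)=3/40: -0.0750 × log₂(0.0750) = 0.2803
  p(1,1)=1/10: -0.1000 × log₂(0.1000) = 0.3322
  p(1,2)=3/40: -0.0750 × log₂(0.0750) = 0.2803
  p(2,0)=3/25: -0.1200 × log₂(0.1200) = 0.3671
  p(2,1)=4/25: -0.1600 × log₂(0.1600) = 0.4230
  p(2,2)=3/25: -0.1200 × log₂(0.1200) = 0.3671
H(X,Y) = 3.1298 bits


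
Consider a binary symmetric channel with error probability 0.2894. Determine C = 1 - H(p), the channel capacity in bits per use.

For BSC with error probability p:
C = 1 - H(p) where H(p) is binary entropy
H(0.2894) = -0.2894 × log₂(0.2894) - 0.7106 × log₂(0.7106)
H(p) = 0.8679
C = 1 - 0.8679 = 0.1321 bits/use


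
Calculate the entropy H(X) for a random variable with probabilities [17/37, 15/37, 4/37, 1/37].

H(X) = -Σ p(x) log₂ p(x)
  -17/37 × log₂(17/37) = 0.5155
  -15/37 × log₂(15/37) = 0.5281
  -4/37 × log₂(4/37) = 0.3470
  -1/37 × log₂(1/37) = 0.1408
H(X) = 1.5313 bits


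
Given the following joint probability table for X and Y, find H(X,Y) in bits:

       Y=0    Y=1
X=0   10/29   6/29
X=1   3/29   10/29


H(X,Y) = -Σ p(x,y) log₂ p(x,y)
  p(0,0)=10/29: -0.3448 × log₂(0.3448) = 0.5297
  p(0,1)=6/29: -0.2069 × log₂(0.2069) = 0.4703
  p(1,0)=3/29: -0.1034 × log₂(0.1034) = 0.3386
  p(1,1)=10/29: -0.3448 × log₂(0.3448) = 0.5297
H(X,Y) = 1.8682 bits


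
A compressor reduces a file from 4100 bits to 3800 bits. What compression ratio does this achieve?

Compression ratio = Original / Compressed
= 4100 / 3800 = 1.08:1


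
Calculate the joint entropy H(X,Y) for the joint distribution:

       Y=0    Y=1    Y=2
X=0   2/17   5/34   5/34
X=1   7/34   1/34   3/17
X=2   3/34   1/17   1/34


H(X,Y) = -Σ p(x,y) log₂ p(x,y)
  p(0,0)=2/17: -0.1176 × log₂(0.1176) = 0.3632
  p(0,1)=5/34: -0.1471 × log₂(0.1471) = 0.4067
  p(0,2)=5/34: -0.1471 × log₂(0.1471) = 0.4067
  p(1,0)=7/34: -0.2059 × log₂(0.2059) = 0.4694
  p(1,1)=1/34: -0.0294 × log₂(0.0294) = 0.1496
  p(1,2)=3/17: -0.1765 × log₂(0.1765) = 0.4416
  p(2,0)=3/34: -0.0882 × log₂(0.0882) = 0.3090
  p(2,1)=1/17: -0.0588 × log₂(0.0588) = 0.2404
  p(2,2)=1/34: -0.0294 × log₂(0.0294) = 0.1496
H(X,Y) = 2.9364 bits


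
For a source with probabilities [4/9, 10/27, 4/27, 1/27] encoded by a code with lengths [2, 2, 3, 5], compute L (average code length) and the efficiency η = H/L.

Average length L = Σ p_i × l_i = 2.2593 bits
Entropy H = 1.6349 bits
Efficiency η = H/L × 100% = 72.37%


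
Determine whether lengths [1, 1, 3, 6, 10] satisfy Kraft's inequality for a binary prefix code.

Kraft inequality: Σ 2^(-l_i) ≤ 1 for prefix-free code
Calculating: 2^(-1) + 2^(-1) + 2^(-3) + 2^(-6) + 2^(-10)
= 0.5 + 0.5 + 0.125 + 0.015625 + 0.0009765625
= 1.1416
Since 1.1416 > 1, prefix-free code does not exist


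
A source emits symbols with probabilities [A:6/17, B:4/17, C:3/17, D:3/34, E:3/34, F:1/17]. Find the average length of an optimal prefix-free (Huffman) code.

Huffman tree construction:
Combine smallest probabilities repeatedly
Resulting codes:
  A: 11 (length 2)
  B: 01 (length 2)
  C: 00 (length 2)
  D: 1011 (length 4)
  E: 100 (length 3)
  F: 1010 (length 4)
Average length = Σ p(s) × length(s) = 2.3824 bits


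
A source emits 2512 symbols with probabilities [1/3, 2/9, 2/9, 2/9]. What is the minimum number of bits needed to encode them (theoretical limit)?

Entropy H = 1.9749 bits/symbol
Minimum bits = H × n = 1.9749 × 2512
= 4961.04 bits


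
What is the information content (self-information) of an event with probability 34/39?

Information content I(x) = -log₂(p(x))
I = -log₂(34/39) = -log₂(0.8718)
I = 0.1979 bits


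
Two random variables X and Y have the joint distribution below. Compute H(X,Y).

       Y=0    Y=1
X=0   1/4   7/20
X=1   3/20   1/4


H(X,Y) = -Σ p(x,y) log₂ p(x,y)
  p(0,0)=1/4: -0.2500 × log₂(0.2500) = 0.5000
  p(0,1)=7/20: -0.3500 × log₂(0.3500) = 0.5301
  p(1,0)=3/20: -0.1500 × log₂(0.1500) = 0.4105
  p(1,1)=1/4: -0.2500 × log₂(0.2500) = 0.5000
H(X,Y) = 1.9406 bits


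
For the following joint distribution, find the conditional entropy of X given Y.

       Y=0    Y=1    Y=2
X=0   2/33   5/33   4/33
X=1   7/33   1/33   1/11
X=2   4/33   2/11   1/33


H(X|Y) = Σ_y p(y) H(X|Y=y)
  p(Y=0) = 13/33, H(X|Y=0) = 1.4196
  p(Y=1) = 4/11, H(X|Y=1) = 1.3250
  p(Y=2) = 8/33, H(X|Y=2) = 1.4056
H(X|Y) = 0.3939×1.4196 + 0.3636×1.3250 + 0.2424×1.4056 = 1.3818 bits


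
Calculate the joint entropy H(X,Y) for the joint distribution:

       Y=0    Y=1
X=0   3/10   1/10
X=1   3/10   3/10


H(X,Y) = -Σ p(x,y) log₂ p(x,y)
  p(0,0)=3/10: -0.3000 × log₂(0.3000) = 0.5211
  p(0,1)=1/10: -0.1000 × log₂(0.1000) = 0.3322
  p(1,0)=3/10: -0.3000 × log₂(0.3000) = 0.5211
  p(1,1)=3/10: -0.3000 × log₂(0.3000) = 0.5211
H(X,Y) = 1.8955 bits


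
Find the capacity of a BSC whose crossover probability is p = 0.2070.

For BSC with error probability p:
C = 1 - H(p) where H(p) is binary entropy
H(0.2070) = -0.2070 × log₂(0.2070) - 0.7930 × log₂(0.7930)
H(p) = 0.7357
C = 1 - 0.7357 = 0.2643 bits/use


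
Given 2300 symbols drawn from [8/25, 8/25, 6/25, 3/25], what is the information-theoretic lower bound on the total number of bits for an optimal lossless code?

Entropy H = 1.9133 bits/symbol
Minimum bits = H × n = 1.9133 × 2300
= 4400.52 bits


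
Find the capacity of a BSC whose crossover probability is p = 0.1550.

For BSC with error probability p:
C = 1 - H(p) where H(p) is binary entropy
H(0.1550) = -0.1550 × log₂(0.1550) - 0.8450 × log₂(0.8450)
H(p) = 0.6222
C = 1 - 0.6222 = 0.3778 bits/use


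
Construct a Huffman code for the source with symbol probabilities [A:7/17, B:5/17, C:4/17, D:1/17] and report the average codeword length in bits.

Huffman tree construction:
Combine smallest probabilities repeatedly
Resulting codes:
  A: 0 (length 1)
  B: 10 (length 2)
  C: 111 (length 3)
  D: 110 (length 3)
Average length = Σ p(s) × length(s) = 1.8824 bits


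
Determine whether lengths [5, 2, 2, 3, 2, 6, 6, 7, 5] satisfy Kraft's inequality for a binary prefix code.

Kraft inequality: Σ 2^(-l_i) ≤ 1 for prefix-free code
Calculating: 2^(-5) + 2^(-2) + 2^(-2) + 2^(-3) + 2^(-2) + 2^(-6) + 2^(-6) + 2^(-7) + 2^(-5)
= 0.03125 + 0.25 + 0.25 + 0.125 + 0.25 + 0.015625 + 0.015625 + 0.0078125 + 0.03125
= 0.9766
Since 0.9766 ≤ 1, prefix-free code exists


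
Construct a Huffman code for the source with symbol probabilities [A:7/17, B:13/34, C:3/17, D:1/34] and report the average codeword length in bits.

Huffman tree construction:
Combine smallest probabilities repeatedly
Resulting codes:
  A: 0 (length 1)
  B: 11 (length 2)
  C: 101 (length 3)
  D: 100 (length 3)
Average length = Σ p(s) × length(s) = 1.7941 bits


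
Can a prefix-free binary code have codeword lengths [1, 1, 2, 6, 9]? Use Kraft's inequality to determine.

Kraft inequality: Σ 2^(-l_i) ≤ 1 for prefix-free code
Calculating: 2^(-1) + 2^(-1) + 2^(-2) + 2^(-6) + 2^(-9)
= 0.5 + 0.5 + 0.25 + 0.015625 + 0.001953125
= 1.2676
Since 1.2676 > 1, prefix-free code does not exist


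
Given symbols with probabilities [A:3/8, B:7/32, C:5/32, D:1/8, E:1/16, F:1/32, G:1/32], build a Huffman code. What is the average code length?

Huffman tree construction:
Combine smallest probabilities repeatedly
Resulting codes:
  A: 11 (length 2)
  B: 01 (length 2)
  C: 00 (length 2)
  D: 100 (length 3)
  E: 1010 (length 4)
  F: 10110 (length 5)
  G: 10111 (length 5)
Average length = Σ p(s) × length(s) = 2.4375 bits


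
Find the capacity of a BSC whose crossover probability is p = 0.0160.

For BSC with error probability p:
C = 1 - H(p) where H(p) is binary entropy
H(0.0160) = -0.0160 × log₂(0.0160) - 0.9840 × log₂(0.9840)
H(p) = 0.1184
C = 1 - 0.1184 = 0.8816 bits/use


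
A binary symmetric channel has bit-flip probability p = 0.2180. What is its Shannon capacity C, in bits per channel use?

For BSC with error probability p:
C = 1 - H(p) where H(p) is binary entropy
H(0.2180) = -0.2180 × log₂(0.2180) - 0.7820 × log₂(0.7820)
H(p) = 0.7565
C = 1 - 0.7565 = 0.2435 bits/use


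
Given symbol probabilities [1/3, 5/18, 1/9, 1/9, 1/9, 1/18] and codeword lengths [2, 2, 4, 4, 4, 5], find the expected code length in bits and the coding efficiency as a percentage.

Average length L = Σ p_i × l_i = 2.8333 bits
Entropy H = 2.3300 bits
Efficiency η = H/L × 100% = 82.23%


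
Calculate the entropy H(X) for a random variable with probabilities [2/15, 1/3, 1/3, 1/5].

H(X) = -Σ p(x) log₂ p(x)
  -2/15 × log₂(2/15) = 0.3876
  -1/3 × log₂(1/3) = 0.5283
  -1/3 × log₂(1/3) = 0.5283
  -1/5 × log₂(1/5) = 0.4644
H(X) = 1.9086 bits


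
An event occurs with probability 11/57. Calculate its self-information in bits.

Information content I(x) = -log₂(p(x))
I = -log₂(11/57) = -log₂(0.1930)
I = 2.3735 bits


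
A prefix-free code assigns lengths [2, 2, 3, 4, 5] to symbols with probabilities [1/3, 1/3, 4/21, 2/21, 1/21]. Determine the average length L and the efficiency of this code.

Average length L = Σ p_i × l_i = 2.5238 bits
Entropy H = 2.0446 bits
Efficiency η = H/L × 100% = 81.01%


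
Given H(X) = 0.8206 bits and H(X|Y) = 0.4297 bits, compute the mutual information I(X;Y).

I(X;Y) = H(X) - H(X|Y)
I(X;Y) = 0.8206 - 0.4297 = 0.3909 bits


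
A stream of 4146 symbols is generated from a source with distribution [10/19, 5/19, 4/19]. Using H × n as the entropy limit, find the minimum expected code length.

Entropy H = 1.4675 bits/symbol
Minimum bits = H × n = 1.4675 × 4146
= 6084.08 bits


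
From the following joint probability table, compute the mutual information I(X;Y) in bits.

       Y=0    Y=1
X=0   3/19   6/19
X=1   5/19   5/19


H(X) = 0.9980, H(Y) = 0.9819, H(X,Y) = 1.9593
I(X;Y) = H(X) + H(Y) - H(X,Y) = 0.0206 bits


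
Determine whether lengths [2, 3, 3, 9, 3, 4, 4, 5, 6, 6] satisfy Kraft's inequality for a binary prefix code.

Kraft inequality: Σ 2^(-l_i) ≤ 1 for prefix-free code
Calculating: 2^(-2) + 2^(-3) + 2^(-3) + 2^(-9) + 2^(-3) + 2^(-4) + 2^(-4) + 2^(-5) + 2^(-6) + 2^(-6)
= 0.25 + 0.125 + 0.125 + 0.001953125 + 0.125 + 0.0625 + 0.0625 + 0.03125 + 0.015625 + 0.015625
= 0.8145
Since 0.8145 ≤ 1, prefix-free code exists


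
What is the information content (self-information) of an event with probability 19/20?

Information content I(x) = -log₂(p(x))
I = -log₂(19/20) = -log₂(0.9500)
I = 0.0740 bits


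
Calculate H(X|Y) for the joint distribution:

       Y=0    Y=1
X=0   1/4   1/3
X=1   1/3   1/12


H(X|Y) = Σ_y p(y) H(X|Y=y)
  p(Y=0) = 7/12, H(X|Y=0) = 0.9852
  p(Y=1) = 5/12, H(X|Y=1) = 0.7219
H(X|Y) = 0.5833×0.9852 + 0.4167×0.7219 = 0.8755 bits


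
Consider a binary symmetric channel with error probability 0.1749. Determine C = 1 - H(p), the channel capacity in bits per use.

For BSC with error probability p:
C = 1 - H(p) where H(p) is binary entropy
H(0.1749) = -0.1749 × log₂(0.1749) - 0.8251 × log₂(0.8251)
H(p) = 0.6688
C = 1 - 0.6688 = 0.3312 bits/use


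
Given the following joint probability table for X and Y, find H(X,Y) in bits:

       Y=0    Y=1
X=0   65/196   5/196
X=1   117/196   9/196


H(X,Y) = -Σ p(x,y) log₂ p(x,y)
  p(0,0)=65/196: -0.3316 × log₂(0.3316) = 0.5281
  p(0,1)=5/196: -0.0255 × log₂(0.0255) = 0.1350
  p(1,0)=117/196: -0.5969 × log₂(0.5969) = 0.4443
  p(1,1)=9/196: -0.0459 × log₂(0.0459) = 0.2041
H(X,Y) = 1.3115 bits


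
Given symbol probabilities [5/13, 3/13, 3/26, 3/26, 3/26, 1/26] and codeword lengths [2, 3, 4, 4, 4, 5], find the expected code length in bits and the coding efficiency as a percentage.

Average length L = Σ p_i × l_i = 3.0385 bits
Entropy H = 2.2776 bits
Efficiency η = H/L × 100% = 74.96%


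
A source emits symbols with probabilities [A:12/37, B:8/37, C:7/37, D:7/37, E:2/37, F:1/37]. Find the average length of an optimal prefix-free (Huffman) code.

Huffman tree construction:
Combine smallest probabilities repeatedly
Resulting codes:
  A: 11 (length 2)
  B: 01 (length 2)
  C: 101 (length 3)
  D: 00 (length 2)
  E: 1001 (length 4)
  F: 1000 (length 4)
Average length = Σ p(s) × length(s) = 2.3514 bits


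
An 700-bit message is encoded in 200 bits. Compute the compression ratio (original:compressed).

Compression ratio = Original / Compressed
= 700 / 200 = 3.50:1


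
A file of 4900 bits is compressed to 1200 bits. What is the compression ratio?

Compression ratio = Original / Compressed
= 4900 / 1200 = 4.08:1


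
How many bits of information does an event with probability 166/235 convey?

Information content I(x) = -log₂(p(x))
I = -log₂(166/235) = -log₂(0.7064)
I = 0.5015 bits


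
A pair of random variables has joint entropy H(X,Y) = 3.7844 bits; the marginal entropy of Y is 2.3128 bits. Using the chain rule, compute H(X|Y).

Chain rule: H(X,Y) = H(X|Y) + H(Y)
H(X|Y) = H(X,Y) - H(Y) = 3.7844 - 2.3128 = 1.4716 bits


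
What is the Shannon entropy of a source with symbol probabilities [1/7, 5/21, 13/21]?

H(X) = -Σ p(x) log₂ p(x)
  -1/7 × log₂(1/7) = 0.4011
  -5/21 × log₂(5/21) = 0.4929
  -13/21 × log₂(13/21) = 0.4283
H(X) = 1.3223 bits


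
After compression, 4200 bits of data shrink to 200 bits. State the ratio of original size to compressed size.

Compression ratio = Original / Compressed
= 4200 / 200 = 21.00:1


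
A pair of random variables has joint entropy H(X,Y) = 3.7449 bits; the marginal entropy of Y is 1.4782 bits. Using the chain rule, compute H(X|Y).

Chain rule: H(X,Y) = H(X|Y) + H(Y)
H(X|Y) = H(X,Y) - H(Y) = 3.7449 - 1.4782 = 2.2667 bits


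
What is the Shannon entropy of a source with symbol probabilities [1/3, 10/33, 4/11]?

H(X) = -Σ p(x) log₂ p(x)
  -1/3 × log₂(1/3) = 0.5283
  -10/33 × log₂(10/33) = 0.5220
  -4/11 × log₂(4/11) = 0.5307
H(X) = 1.5810 bits


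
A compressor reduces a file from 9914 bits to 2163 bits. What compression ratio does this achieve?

Compression ratio = Original / Compressed
= 9914 / 2163 = 4.58:1


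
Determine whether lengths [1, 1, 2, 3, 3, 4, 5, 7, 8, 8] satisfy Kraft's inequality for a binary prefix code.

Kraft inequality: Σ 2^(-l_i) ≤ 1 for prefix-free code
Calculating: 2^(-1) + 2^(-1) + 2^(-2) + 2^(-3) + 2^(-3) + 2^(-4) + 2^(-5) + 2^(-7) + 2^(-8) + 2^(-8)
= 0.5 + 0.5 + 0.25 + 0.125 + 0.125 + 0.0625 + 0.03125 + 0.0078125 + 0.00390625 + 0.00390625
= 1.6094
Since 1.6094 > 1, prefix-free code does not exist


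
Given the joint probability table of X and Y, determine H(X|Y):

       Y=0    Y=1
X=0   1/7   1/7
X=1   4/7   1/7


H(X|Y) = Σ_y p(y) H(X|Y=y)
  p(Y=0) = 5/7, H(X|Y=0) = 0.7219
  p(Y=1) = 2/7, H(X|Y=1) = 1.0000
H(X|Y) = 0.7143×0.7219 + 0.2857×1.0000 = 0.8014 bits


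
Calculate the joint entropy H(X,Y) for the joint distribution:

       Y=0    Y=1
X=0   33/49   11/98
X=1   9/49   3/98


H(X,Y) = -Σ p(x,y) log₂ p(x,y)
  p(0,0)=33/49: -0.6735 × log₂(0.6735) = 0.3841
  p(0,1)=11/98: -0.1122 × log₂(0.1122) = 0.3542
  p(1,0)=9/49: -0.1837 × log₂(0.1837) = 0.4490
  p(1,1)=3/98: -0.0306 × log₂(0.0306) = 0.1540
H(X,Y) = 1.3413 bits


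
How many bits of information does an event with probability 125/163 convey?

Information content I(x) = -log₂(p(x))
I = -log₂(125/163) = -log₂(0.7669)
I = 0.3829 bits


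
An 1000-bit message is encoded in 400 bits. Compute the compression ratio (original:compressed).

Compression ratio = Original / Compressed
= 1000 / 400 = 2.50:1


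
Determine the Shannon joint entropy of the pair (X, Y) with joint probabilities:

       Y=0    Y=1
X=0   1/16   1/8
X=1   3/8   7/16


H(X,Y) = -Σ p(x,y) log₂ p(x,y)
  p(0,0)=1/16: -0.0625 × log₂(0.0625) = 0.2500
  p(0,1)=1/8: -0.1250 × log₂(0.1250) = 0.3750
  p(1,0)=3/8: -0.3750 × log₂(0.3750) = 0.5306
  p(1,1)=7/16: -0.4375 × log₂(0.4375) = 0.5218
H(X,Y) = 1.6774 bits


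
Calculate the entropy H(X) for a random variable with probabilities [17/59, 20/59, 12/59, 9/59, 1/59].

H(X) = -Σ p(x) log₂ p(x)
  -17/59 × log₂(17/59) = 0.5173
  -20/59 × log₂(20/59) = 0.5291
  -12/59 × log₂(12/59) = 0.4673
  -9/59 × log₂(9/59) = 0.4138
  -1/59 × log₂(1/59) = 0.0997
H(X) = 2.0271 bits


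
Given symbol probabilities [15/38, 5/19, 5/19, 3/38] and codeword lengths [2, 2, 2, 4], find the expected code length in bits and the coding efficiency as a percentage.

Average length L = Σ p_i × l_i = 2.1579 bits
Entropy H = 1.8322 bits
Efficiency η = H/L × 100% = 84.91%


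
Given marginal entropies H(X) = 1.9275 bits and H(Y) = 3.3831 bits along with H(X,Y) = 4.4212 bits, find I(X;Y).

I(X;Y) = H(X) + H(Y) - H(X,Y)
I(X;Y) = 1.9275 + 3.3831 - 4.4212 = 0.8894 bits


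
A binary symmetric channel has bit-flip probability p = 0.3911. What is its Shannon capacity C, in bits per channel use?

For BSC with error probability p:
C = 1 - H(p) where H(p) is binary entropy
H(0.3911) = -0.3911 × log₂(0.3911) - 0.6089 × log₂(0.6089)
H(p) = 0.9655
C = 1 - 0.9655 = 0.0345 bits/use


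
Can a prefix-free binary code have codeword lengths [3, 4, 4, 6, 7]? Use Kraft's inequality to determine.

Kraft inequality: Σ 2^(-l_i) ≤ 1 for prefix-free code
Calculating: 2^(-3) + 2^(-4) + 2^(-4) + 2^(-6) + 2^(-7)
= 0.125 + 0.0625 + 0.0625 + 0.015625 + 0.0078125
= 0.2734
Since 0.2734 ≤ 1, prefix-free code exists


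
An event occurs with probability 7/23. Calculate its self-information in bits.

Information content I(x) = -log₂(p(x))
I = -log₂(7/23) = -log₂(0.3043)
I = 1.7162 bits


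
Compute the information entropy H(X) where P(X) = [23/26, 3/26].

H(X) = -Σ p(x) log₂ p(x)
  -23/26 × log₂(23/26) = 0.1565
  -3/26 × log₂(3/26) = 0.3595
H(X) = 0.5159 bits


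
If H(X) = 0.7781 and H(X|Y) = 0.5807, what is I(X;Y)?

I(X;Y) = H(X) - H(X|Y)
I(X;Y) = 0.7781 - 0.5807 = 0.1974 bits


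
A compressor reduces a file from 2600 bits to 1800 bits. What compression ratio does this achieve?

Compression ratio = Original / Compressed
= 2600 / 1800 = 1.44:1


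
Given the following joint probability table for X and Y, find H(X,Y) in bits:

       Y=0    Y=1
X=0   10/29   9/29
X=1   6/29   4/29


H(X,Y) = -Σ p(x,y) log₂ p(x,y)
  p(0,0)=10/29: -0.3448 × log₂(0.3448) = 0.5297
  p(0,1)=9/29: -0.3103 × log₂(0.3103) = 0.5239
  p(1,0)=6/29: -0.2069 × log₂(0.2069) = 0.4703
  p(1,1)=4/29: -0.1379 × log₂(0.1379) = 0.3942
H(X,Y) = 1.9180 bits


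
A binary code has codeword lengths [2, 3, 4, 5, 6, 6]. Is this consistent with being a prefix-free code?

Kraft inequality: Σ 2^(-l_i) ≤ 1 for prefix-free code
Calculating: 2^(-2) + 2^(-3) + 2^(-4) + 2^(-5) + 2^(-6) + 2^(-6)
= 0.25 + 0.125 + 0.0625 + 0.03125 + 0.015625 + 0.015625
= 0.5000
Since 0.5000 ≤ 1, prefix-free code exists


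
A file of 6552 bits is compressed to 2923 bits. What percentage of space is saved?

Space savings = (1 - Compressed/Original) × 100%
= (1 - 2923/6552) × 100%
= 55.39%


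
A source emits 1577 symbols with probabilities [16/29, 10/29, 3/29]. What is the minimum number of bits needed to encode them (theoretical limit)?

Entropy H = 1.3416 bits/symbol
Minimum bits = H × n = 1.3416 × 1577
= 2115.75 bits


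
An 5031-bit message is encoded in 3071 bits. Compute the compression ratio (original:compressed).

Compression ratio = Original / Compressed
= 5031 / 3071 = 1.64:1


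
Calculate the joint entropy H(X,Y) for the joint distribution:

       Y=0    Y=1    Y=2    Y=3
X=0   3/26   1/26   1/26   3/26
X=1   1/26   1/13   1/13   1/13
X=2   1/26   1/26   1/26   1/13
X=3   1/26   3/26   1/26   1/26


H(X,Y) = -Σ p(x,y) log₂ p(x,y)
  p(0,0)=3/26: -0.1154 × log₂(0.1154) = 0.3595
  p(0,1)=1/26: -0.0385 × log₂(0.0385) = 0.1808
  p(0,2)=1/26: -0.0385 × log₂(0.0385) = 0.1808
  p(0,3)=3/26: -0.1154 × log₂(0.1154) = 0.3595
  p(1,0)=1/26: -0.0385 × log₂(0.0385) = 0.1808
  p(1,1)=1/13: -0.0769 × log₂(0.0769) = 0.2846
  p(1,2)=1/13: -0.0769 × log₂(0.0769) = 0.2846
  p(1,3)=1/13: -0.0769 × log₂(0.0769) = 0.2846
  p(2,0)=1/26: -0.0385 × log₂(0.0385) = 0.1808
  p(2,1)=1/26: -0.0385 × log₂(0.0385) = 0.1808
  p(2,2)=1/26: -0.0385 × log₂(0.0385) = 0.1808
  p(2,3)=1/13: -0.0769 × log₂(0.0769) = 0.2846
  p(3,0)=1/26: -0.0385 × log₂(0.0385) = 0.1808
  p(3,1)=3/26: -0.1154 × log₂(0.1154) = 0.3595
  p(3,2)=1/26: -0.0385 × log₂(0.0385) = 0.1808
  p(3,3)=1/26: -0.0385 × log₂(0.0385) = 0.1808
H(X,Y) = 3.8441 bits


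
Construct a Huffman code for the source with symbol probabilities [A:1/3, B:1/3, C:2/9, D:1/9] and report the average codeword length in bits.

Huffman tree construction:
Combine smallest probabilities repeatedly
Resulting codes:
  A: 10 (length 2)
  B: 11 (length 2)
  C: 01 (length 2)
  D: 00 (length 2)
Average length = Σ p(s) × length(s) = 2.0000 bits


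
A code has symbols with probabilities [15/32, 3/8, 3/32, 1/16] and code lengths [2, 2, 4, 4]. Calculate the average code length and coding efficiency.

Average length L = Σ p_i × l_i = 2.3125 bits
Entropy H = 1.6132 bits
Efficiency η = H/L × 100% = 69.76%


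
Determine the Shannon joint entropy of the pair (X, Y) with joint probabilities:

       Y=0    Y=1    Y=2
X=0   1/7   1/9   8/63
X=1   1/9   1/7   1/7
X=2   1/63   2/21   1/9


H(X,Y) = -Σ p(x,y) log₂ p(x,y)
  p(0,0)=1/7: -0.1429 × log₂(0.1429) = 0.4011
  p(0,1)=1/9: -0.1111 × log₂(0.1111) = 0.3522
  p(0,2)=8/63: -0.1270 × log₂(0.1270) = 0.3781
  p(1,0)=1/9: -0.1111 × log₂(0.1111) = 0.3522
  p(1,1)=1/7: -0.1429 × log₂(0.1429) = 0.4011
  p(1,2)=1/7: -0.1429 × log₂(0.1429) = 0.4011
  p(2,0)=1/63: -0.0159 × log₂(0.0159) = 0.0949
  p(2,1)=2/21: -0.0952 × log₂(0.0952) = 0.3231
  p(2,2)=1/9: -0.1111 × log₂(0.1111) = 0.3522
H(X,Y) = 3.0558 bits


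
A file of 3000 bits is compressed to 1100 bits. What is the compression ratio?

Compression ratio = Original / Compressed
= 3000 / 1100 = 2.73:1


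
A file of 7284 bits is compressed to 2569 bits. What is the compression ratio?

Compression ratio = Original / Compressed
= 7284 / 2569 = 2.84:1


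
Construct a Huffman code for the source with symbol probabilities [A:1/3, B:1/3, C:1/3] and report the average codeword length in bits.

Huffman tree construction:
Combine smallest probabilities repeatedly
Resulting codes:
  A: 10 (length 2)
  B: 11 (length 2)
  C: 0 (length 1)
Average length = Σ p(s) × length(s) = 1.6667 bits


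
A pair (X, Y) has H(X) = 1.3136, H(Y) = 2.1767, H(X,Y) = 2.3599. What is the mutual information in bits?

I(X;Y) = H(X) + H(Y) - H(X,Y)
I(X;Y) = 1.3136 + 2.1767 - 2.3599 = 1.1304 bits


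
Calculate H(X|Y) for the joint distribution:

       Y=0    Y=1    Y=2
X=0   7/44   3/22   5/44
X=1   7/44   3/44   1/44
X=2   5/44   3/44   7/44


H(X|Y) = Σ_y p(y) H(X|Y=y)
  p(Y=0) = 19/44, H(X|Y=0) = 1.5683
  p(Y=1) = 3/11, H(X|Y=1) = 1.5000
  p(Y=2) = 13/44, H(X|Y=2) = 1.2957
H(X|Y) = 0.4318×1.5683 + 0.2727×1.5000 + 0.2955×1.2957 = 1.4692 bits


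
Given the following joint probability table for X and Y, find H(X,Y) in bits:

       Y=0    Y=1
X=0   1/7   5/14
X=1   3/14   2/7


H(X,Y) = -Σ p(x,y) log₂ p(x,y)
  p(0,0)=1/7: -0.1429 × log₂(0.1429) = 0.4011
  p(0,1)=5/14: -0.3571 × log₂(0.3571) = 0.5305
  p(1,0)=3/14: -0.2143 × log₂(0.2143) = 0.4762
  p(1,1)=2/7: -0.2857 × log₂(0.2857) = 0.5164
H(X,Y) = 1.9242 bits


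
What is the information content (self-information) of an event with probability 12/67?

Information content I(x) = -log₂(p(x))
I = -log₂(12/67) = -log₂(0.1791)
I = 2.4811 bits


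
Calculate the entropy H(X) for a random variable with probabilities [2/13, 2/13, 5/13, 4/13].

H(X) = -Σ p(x) log₂ p(x)
  -2/13 × log₂(2/13) = 0.4155
  -2/13 × log₂(2/13) = 0.4155
  -5/13 × log₂(5/13) = 0.5302
  -4/13 × log₂(4/13) = 0.5232
H(X) = 1.8843 bits


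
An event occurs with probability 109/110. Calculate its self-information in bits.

Information content I(x) = -log₂(p(x))
I = -log₂(109/110) = -log₂(0.9909)
I = 0.0132 bits


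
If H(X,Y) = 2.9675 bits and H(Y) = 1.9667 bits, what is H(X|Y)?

Chain rule: H(X,Y) = H(X|Y) + H(Y)
H(X|Y) = H(X,Y) - H(Y) = 2.9675 - 1.9667 = 1.0008 bits


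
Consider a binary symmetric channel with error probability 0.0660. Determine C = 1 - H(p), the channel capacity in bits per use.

For BSC with error probability p:
C = 1 - H(p) where H(p) is binary entropy
H(0.0660) = -0.0660 × log₂(0.0660) - 0.9340 × log₂(0.9340)
H(p) = 0.3508
C = 1 - 0.3508 = 0.6492 bits/use


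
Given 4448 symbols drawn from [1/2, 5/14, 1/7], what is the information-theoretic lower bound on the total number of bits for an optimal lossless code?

Entropy H = 1.4316 bits/symbol
Minimum bits = H × n = 1.4316 × 4448
= 6367.58 bits


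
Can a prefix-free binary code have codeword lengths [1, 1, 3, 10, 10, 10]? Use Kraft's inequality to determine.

Kraft inequality: Σ 2^(-l_i) ≤ 1 for prefix-free code
Calculating: 2^(-1) + 2^(-1) + 2^(-3) + 2^(-10) + 2^(-10) + 2^(-10)
= 0.5 + 0.5 + 0.125 + 0.0009765625 + 0.0009765625 + 0.0009765625
= 1.1279
Since 1.1279 > 1, prefix-free code does not exist


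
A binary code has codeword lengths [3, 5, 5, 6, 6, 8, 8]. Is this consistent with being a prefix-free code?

Kraft inequality: Σ 2^(-l_i) ≤ 1 for prefix-free code
Calculating: 2^(-3) + 2^(-5) + 2^(-5) + 2^(-6) + 2^(-6) + 2^(-8) + 2^(-8)
= 0.125 + 0.03125 + 0.03125 + 0.015625 + 0.015625 + 0.00390625 + 0.00390625
= 0.2266
Since 0.2266 ≤ 1, prefix-free code exists


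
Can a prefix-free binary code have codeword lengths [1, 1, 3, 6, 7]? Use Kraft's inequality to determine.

Kraft inequality: Σ 2^(-l_i) ≤ 1 for prefix-free code
Calculating: 2^(-1) + 2^(-1) + 2^(-3) + 2^(-6) + 2^(-7)
= 0.5 + 0.5 + 0.125 + 0.015625 + 0.0078125
= 1.1484
Since 1.1484 > 1, prefix-free code does not exist


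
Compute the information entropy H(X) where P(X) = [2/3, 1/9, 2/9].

H(X) = -Σ p(x) log₂ p(x)
  -2/3 × log₂(2/3) = 0.3900
  -1/9 × log₂(1/9) = 0.3522
  -2/9 × log₂(2/9) = 0.4822
H(X) = 1.2244 bits


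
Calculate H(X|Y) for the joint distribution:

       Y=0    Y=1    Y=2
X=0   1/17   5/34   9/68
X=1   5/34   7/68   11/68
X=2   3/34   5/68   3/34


H(X|Y) = Σ_y p(y) H(X|Y=y)
  p(Y=0) = 5/17, H(X|Y=0) = 1.4855
  p(Y=1) = 11/34, H(X|Y=1) = 1.5285
  p(Y=2) = 13/34, H(X|Y=2) = 1.5430
H(X|Y) = 0.2941×1.4855 + 0.3235×1.5285 + 0.3824×1.5430 = 1.5214 bits


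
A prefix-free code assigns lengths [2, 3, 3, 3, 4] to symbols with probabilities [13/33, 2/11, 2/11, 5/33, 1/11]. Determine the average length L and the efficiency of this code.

Average length L = Σ p_i × l_i = 2.6970 bits
Entropy H = 2.1508 bits
Efficiency η = H/L × 100% = 79.75%


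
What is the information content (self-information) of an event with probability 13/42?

Information content I(x) = -log₂(p(x))
I = -log₂(13/42) = -log₂(0.3095)
I = 1.6919 bits


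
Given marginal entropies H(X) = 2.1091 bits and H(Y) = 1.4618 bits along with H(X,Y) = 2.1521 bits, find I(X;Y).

I(X;Y) = H(X) + H(Y) - H(X,Y)
I(X;Y) = 2.1091 + 1.4618 - 2.1521 = 1.4188 bits


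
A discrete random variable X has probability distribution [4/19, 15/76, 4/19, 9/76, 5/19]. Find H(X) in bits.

H(X) = -Σ p(x) log₂ p(x)
  -4/19 × log₂(4/19) = 0.4732
  -15/76 × log₂(15/76) = 0.4620
  -4/19 × log₂(4/19) = 0.4732
  -9/76 × log₂(9/76) = 0.3645
  -5/19 × log₂(5/19) = 0.5068
H(X) = 2.2799 bits


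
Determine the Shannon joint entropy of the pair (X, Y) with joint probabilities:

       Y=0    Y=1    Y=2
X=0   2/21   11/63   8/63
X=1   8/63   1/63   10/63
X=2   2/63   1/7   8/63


H(X,Y) = -Σ p(x,y) log₂ p(x,y)
  p(0,0)=2/21: -0.0952 × log₂(0.0952) = 0.3231
  p(0,1)=11/63: -0.1746 × log₂(0.1746) = 0.4396
  p(0,2)=8/63: -0.1270 × log₂(0.1270) = 0.3781
  p(1,0)=8/63: -0.1270 × log₂(0.1270) = 0.3781
  p(1,1)=1/63: -0.0159 × log₂(0.0159) = 0.0949
  p(1,2)=10/63: -0.1587 × log₂(0.1587) = 0.4215
  p(2,0)=2/63: -0.0317 × log₂(0.0317) = 0.1580
  p(2,1)=1/7: -0.1429 × log₂(0.1429) = 0.4011
  p(2,2)=8/63: -0.1270 × log₂(0.1270) = 0.3781
H(X,Y) = 2.9723 bits


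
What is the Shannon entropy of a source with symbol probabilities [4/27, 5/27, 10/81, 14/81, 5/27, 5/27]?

H(X) = -Σ p(x) log₂ p(x)
  -4/27 × log₂(4/27) = 0.4081
  -5/27 × log₂(5/27) = 0.4505
  -10/81 × log₂(10/81) = 0.3726
  -14/81 × log₂(14/81) = 0.4377
  -5/27 × log₂(5/27) = 0.4505
  -5/27 × log₂(5/27) = 0.4505
H(X) = 2.5701 bits


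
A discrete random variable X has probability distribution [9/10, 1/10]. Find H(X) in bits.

H(X) = -Σ p(x) log₂ p(x)
  -9/10 × log₂(9/10) = 0.1368
  -1/10 × log₂(1/10) = 0.3322
H(X) = 0.4690 bits


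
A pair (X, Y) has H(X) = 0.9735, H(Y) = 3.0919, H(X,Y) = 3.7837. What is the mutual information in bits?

I(X;Y) = H(X) + H(Y) - H(X,Y)
I(X;Y) = 0.9735 + 3.0919 - 3.7837 = 0.2817 bits


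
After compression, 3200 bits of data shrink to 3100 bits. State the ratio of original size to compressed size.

Compression ratio = Original / Compressed
= 3200 / 3100 = 1.03:1


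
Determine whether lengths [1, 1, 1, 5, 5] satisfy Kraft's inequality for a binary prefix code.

Kraft inequality: Σ 2^(-l_i) ≤ 1 for prefix-free code
Calculating: 2^(-1) + 2^(-1) + 2^(-1) + 2^(-5) + 2^(-5)
= 0.5 + 0.5 + 0.5 + 0.03125 + 0.03125
= 1.5625
Since 1.5625 > 1, prefix-free code does not exist


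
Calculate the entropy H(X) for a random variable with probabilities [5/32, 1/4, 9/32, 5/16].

H(X) = -Σ p(x) log₂ p(x)
  -5/32 × log₂(5/32) = 0.4184
  -1/4 × log₂(1/4) = 0.5000
  -9/32 × log₂(9/32) = 0.5147
  -5/16 × log₂(5/16) = 0.5244
H(X) = 1.9576 bits


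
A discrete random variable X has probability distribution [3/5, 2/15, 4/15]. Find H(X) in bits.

H(X) = -Σ p(x) log₂ p(x)
  -3/5 × log₂(3/5) = 0.4422
  -2/15 × log₂(2/15) = 0.3876
  -4/15 × log₂(4/15) = 0.5085
H(X) = 1.3383 bits


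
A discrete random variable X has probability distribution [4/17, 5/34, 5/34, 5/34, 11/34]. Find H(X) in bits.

H(X) = -Σ p(x) log₂ p(x)
  -4/17 × log₂(4/17) = 0.4912
  -5/34 × log₂(5/34) = 0.4067
  -5/34 × log₂(5/34) = 0.4067
  -5/34 × log₂(5/34) = 0.4067
  -11/34 × log₂(11/34) = 0.5267
H(X) = 2.2380 bits


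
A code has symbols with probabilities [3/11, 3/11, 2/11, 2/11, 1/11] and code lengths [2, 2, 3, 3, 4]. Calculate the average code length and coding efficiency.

Average length L = Σ p_i × l_i = 2.5455 bits
Entropy H = 2.2313 bits
Efficiency η = H/L × 100% = 87.66%


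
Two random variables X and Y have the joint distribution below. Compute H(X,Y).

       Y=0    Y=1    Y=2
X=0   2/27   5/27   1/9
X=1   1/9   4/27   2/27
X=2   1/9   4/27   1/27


H(X,Y) = -Σ p(x,y) log₂ p(x,y)
  p(0,0)=2/27: -0.0741 × log₂(0.0741) = 0.2781
  p(0,1)=5/27: -0.1852 × log₂(0.1852) = 0.4505
  p(0,2)=1/9: -0.1111 × log₂(0.1111) = 0.3522
  p(1,0)=1/9: -0.1111 × log₂(0.1111) = 0.3522
  p(1,1)=4/27: -0.1481 × log₂(0.1481) = 0.4081
  p(1,2)=2/27: -0.0741 × log₂(0.0741) = 0.2781
  p(2,0)=1/9: -0.1111 × log₂(0.1111) = 0.3522
  p(2,1)=4/27: -0.1481 × log₂(0.1481) = 0.4081
  p(2,2)=1/27: -0.0370 × log₂(0.0370) = 0.1761
H(X,Y) = 3.0558 bits


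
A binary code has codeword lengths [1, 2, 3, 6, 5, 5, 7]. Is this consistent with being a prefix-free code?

Kraft inequality: Σ 2^(-l_i) ≤ 1 for prefix-free code
Calculating: 2^(-1) + 2^(-2) + 2^(-3) + 2^(-6) + 2^(-5) + 2^(-5) + 2^(-7)
= 0.5 + 0.25 + 0.125 + 0.015625 + 0.03125 + 0.03125 + 0.0078125
= 0.9609
Since 0.9609 ≤ 1, prefix-free code exists


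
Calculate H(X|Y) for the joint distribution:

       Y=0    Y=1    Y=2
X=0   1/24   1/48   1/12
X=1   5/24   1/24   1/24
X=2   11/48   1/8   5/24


H(X|Y) = Σ_y p(y) H(X|Y=y)
  p(Y=0) = 23/48, H(X|Y=0) = 1.3378
  p(Y=1) = 3/16, H(X|Y=1) = 1.2244
  p(Y=2) = 1/3, H(X|Y=2) = 1.2988
H(X|Y) = 0.4792×1.3378 + 0.1875×1.2244 + 0.3333×1.2988 = 1.3035 bits


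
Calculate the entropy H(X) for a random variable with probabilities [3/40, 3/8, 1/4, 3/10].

H(X) = -Σ p(x) log₂ p(x)
  -3/40 × log₂(3/40) = 0.2803
  -3/8 × log₂(3/8) = 0.5306
  -1/4 × log₂(1/4) = 0.5000
  -3/10 × log₂(3/10) = 0.5211
H(X) = 1.8320 bits


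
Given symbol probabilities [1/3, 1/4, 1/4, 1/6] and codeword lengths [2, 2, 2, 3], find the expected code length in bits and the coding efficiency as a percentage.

Average length L = Σ p_i × l_i = 2.1667 bits
Entropy H = 1.9591 bits
Efficiency η = H/L × 100% = 90.42%


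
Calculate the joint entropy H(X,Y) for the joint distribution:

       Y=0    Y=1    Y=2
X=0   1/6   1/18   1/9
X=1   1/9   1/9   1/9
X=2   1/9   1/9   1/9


H(X,Y) = -Σ p(x,y) log₂ p(x,y)
  p(0,0)=1/6: -0.1667 × log₂(0.1667) = 0.4308
  p(0,1)=1/18: -0.0556 × log₂(0.0556) = 0.2317
  p(0,2)=1/9: -0.1111 × log₂(0.1111) = 0.3522
  p(1,0)=1/9: -0.1111 × log₂(0.1111) = 0.3522
  p(1,1)=1/9: -0.1111 × log₂(0.1111) = 0.3522
  p(1,2)=1/9: -0.1111 × log₂(0.1111) = 0.3522
  p(2,0)=1/9: -0.1111 × log₂(0.1111) = 0.3522
  p(2,1)=1/9: -0.1111 × log₂(0.1111) = 0.3522
  p(2,2)=1/9: -0.1111 × log₂(0.1111) = 0.3522
H(X,Y) = 3.1280 bits


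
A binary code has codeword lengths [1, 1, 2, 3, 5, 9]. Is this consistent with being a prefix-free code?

Kraft inequality: Σ 2^(-l_i) ≤ 1 for prefix-free code
Calculating: 2^(-1) + 2^(-1) + 2^(-2) + 2^(-3) + 2^(-5) + 2^(-9)
= 0.5 + 0.5 + 0.25 + 0.125 + 0.03125 + 0.001953125
= 1.4082
Since 1.4082 > 1, prefix-free code does not exist


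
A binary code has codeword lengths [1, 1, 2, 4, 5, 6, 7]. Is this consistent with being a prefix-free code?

Kraft inequality: Σ 2^(-l_i) ≤ 1 for prefix-free code
Calculating: 2^(-1) + 2^(-1) + 2^(-2) + 2^(-4) + 2^(-5) + 2^(-6) + 2^(-7)
= 0.5 + 0.5 + 0.25 + 0.0625 + 0.03125 + 0.015625 + 0.0078125
= 1.3672
Since 1.3672 > 1, prefix-free code does not exist


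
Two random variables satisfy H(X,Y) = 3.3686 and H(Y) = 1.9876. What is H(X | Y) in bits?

Chain rule: H(X,Y) = H(X|Y) + H(Y)
H(X|Y) = H(X,Y) - H(Y) = 3.3686 - 1.9876 = 1.381 bits


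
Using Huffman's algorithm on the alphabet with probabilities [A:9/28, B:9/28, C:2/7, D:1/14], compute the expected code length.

Huffman tree construction:
Combine smallest probabilities repeatedly
Resulting codes:
  A: 10 (length 2)
  B: 11 (length 2)
  C: 01 (length 2)
  D: 00 (length 2)
Average length = Σ p(s) × length(s) = 2.0000 bits
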